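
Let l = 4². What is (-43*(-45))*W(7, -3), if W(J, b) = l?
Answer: 30960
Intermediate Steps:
l = 16
W(J, b) = 16
(-43*(-45))*W(7, -3) = -43*(-45)*16 = 1935*16 = 30960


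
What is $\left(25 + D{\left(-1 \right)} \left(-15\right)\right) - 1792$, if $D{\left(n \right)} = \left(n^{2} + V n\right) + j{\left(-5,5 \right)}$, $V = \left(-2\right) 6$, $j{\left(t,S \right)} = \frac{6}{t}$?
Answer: $-1944$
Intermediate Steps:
$V = -12$
$D{\left(n \right)} = - \frac{6}{5} + n^{2} - 12 n$ ($D{\left(n \right)} = \left(n^{2} - 12 n\right) + \frac{6}{-5} = \left(n^{2} - 12 n\right) + 6 \left(- \frac{1}{5}\right) = \left(n^{2} - 12 n\right) - \frac{6}{5} = - \frac{6}{5} + n^{2} - 12 n$)
$\left(25 + D{\left(-1 \right)} \left(-15\right)\right) - 1792 = \left(25 + \left(- \frac{6}{5} + \left(-1\right)^{2} - -12\right) \left(-15\right)\right) - 1792 = \left(25 + \left(- \frac{6}{5} + 1 + 12\right) \left(-15\right)\right) - 1792 = \left(25 + \frac{59}{5} \left(-15\right)\right) - 1792 = \left(25 - 177\right) - 1792 = -152 - 1792 = -1944$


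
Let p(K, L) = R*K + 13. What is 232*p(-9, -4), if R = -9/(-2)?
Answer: -6380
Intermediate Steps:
R = 9/2 (R = -9*(-1/2) = 9/2 ≈ 4.5000)
p(K, L) = 13 + 9*K/2 (p(K, L) = 9*K/2 + 13 = 13 + 9*K/2)
232*p(-9, -4) = 232*(13 + (9/2)*(-9)) = 232*(13 - 81/2) = 232*(-55/2) = -6380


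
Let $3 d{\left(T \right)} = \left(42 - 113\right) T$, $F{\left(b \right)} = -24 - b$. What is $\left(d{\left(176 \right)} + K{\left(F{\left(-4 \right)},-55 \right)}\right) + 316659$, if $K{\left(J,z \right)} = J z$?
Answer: $\frac{940781}{3} \approx 3.1359 \cdot 10^{5}$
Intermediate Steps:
$d{\left(T \right)} = - \frac{71 T}{3}$ ($d{\left(T \right)} = \frac{\left(42 - 113\right) T}{3} = \frac{\left(-71\right) T}{3} = - \frac{71 T}{3}$)
$\left(d{\left(176 \right)} + K{\left(F{\left(-4 \right)},-55 \right)}\right) + 316659 = \left(\left(- \frac{71}{3}\right) 176 + \left(-24 - -4\right) \left(-55\right)\right) + 316659 = \left(- \frac{12496}{3} + \left(-24 + 4\right) \left(-55\right)\right) + 316659 = \left(- \frac{12496}{3} - -1100\right) + 316659 = \left(- \frac{12496}{3} + 1100\right) + 316659 = - \frac{9196}{3} + 316659 = \frac{940781}{3}$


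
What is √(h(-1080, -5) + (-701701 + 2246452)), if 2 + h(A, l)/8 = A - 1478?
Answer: √1524271 ≈ 1234.6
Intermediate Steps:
h(A, l) = -11840 + 8*A (h(A, l) = -16 + 8*(A - 1478) = -16 + 8*(-1478 + A) = -16 + (-11824 + 8*A) = -11840 + 8*A)
√(h(-1080, -5) + (-701701 + 2246452)) = √((-11840 + 8*(-1080)) + (-701701 + 2246452)) = √((-11840 - 8640) + 1544751) = √(-20480 + 1544751) = √1524271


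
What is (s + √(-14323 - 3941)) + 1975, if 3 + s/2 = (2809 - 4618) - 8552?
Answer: -18753 + 2*I*√4566 ≈ -18753.0 + 135.14*I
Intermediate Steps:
s = -20728 (s = -6 + 2*((2809 - 4618) - 8552) = -6 + 2*(-1809 - 8552) = -6 + 2*(-10361) = -6 - 20722 = -20728)
(s + √(-14323 - 3941)) + 1975 = (-20728 + √(-14323 - 3941)) + 1975 = (-20728 + √(-18264)) + 1975 = (-20728 + 2*I*√4566) + 1975 = -18753 + 2*I*√4566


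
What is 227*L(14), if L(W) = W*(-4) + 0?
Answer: -12712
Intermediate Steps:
L(W) = -4*W (L(W) = -4*W + 0 = -4*W)
227*L(14) = 227*(-4*14) = 227*(-56) = -12712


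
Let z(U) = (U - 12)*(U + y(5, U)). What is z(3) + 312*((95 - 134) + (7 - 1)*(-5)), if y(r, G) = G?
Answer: -21582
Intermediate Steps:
z(U) = 2*U*(-12 + U) (z(U) = (U - 12)*(U + U) = (-12 + U)*(2*U) = 2*U*(-12 + U))
z(3) + 312*((95 - 134) + (7 - 1)*(-5)) = 2*3*(-12 + 3) + 312*((95 - 134) + (7 - 1)*(-5)) = 2*3*(-9) + 312*(-39 + 6*(-5)) = -54 + 312*(-39 - 30) = -54 + 312*(-69) = -54 - 21528 = -21582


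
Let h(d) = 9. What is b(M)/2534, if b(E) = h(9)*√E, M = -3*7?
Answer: 9*I*√21/2534 ≈ 0.016276*I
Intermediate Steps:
M = -21
b(E) = 9*√E
b(M)/2534 = (9*√(-21))/2534 = (9*(I*√21))*(1/2534) = (9*I*√21)*(1/2534) = 9*I*√21/2534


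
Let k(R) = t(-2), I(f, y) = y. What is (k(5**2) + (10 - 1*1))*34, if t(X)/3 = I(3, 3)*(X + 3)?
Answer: 612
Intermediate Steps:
t(X) = 27 + 9*X (t(X) = 3*(3*(X + 3)) = 3*(3*(3 + X)) = 3*(9 + 3*X) = 27 + 9*X)
k(R) = 9 (k(R) = 27 + 9*(-2) = 27 - 18 = 9)
(k(5**2) + (10 - 1*1))*34 = (9 + (10 - 1*1))*34 = (9 + (10 - 1))*34 = (9 + 9)*34 = 18*34 = 612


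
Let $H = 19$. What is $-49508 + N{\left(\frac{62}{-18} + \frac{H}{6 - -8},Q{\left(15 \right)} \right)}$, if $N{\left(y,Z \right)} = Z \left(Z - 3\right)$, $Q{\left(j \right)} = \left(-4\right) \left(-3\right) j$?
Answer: $-17648$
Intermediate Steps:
$Q{\left(j \right)} = 12 j$
$N{\left(y,Z \right)} = Z \left(-3 + Z\right)$
$-49508 + N{\left(\frac{62}{-18} + \frac{H}{6 - -8},Q{\left(15 \right)} \right)} = -49508 + 12 \cdot 15 \left(-3 + 12 \cdot 15\right) = -49508 + 180 \left(-3 + 180\right) = -49508 + 180 \cdot 177 = -49508 + 31860 = -17648$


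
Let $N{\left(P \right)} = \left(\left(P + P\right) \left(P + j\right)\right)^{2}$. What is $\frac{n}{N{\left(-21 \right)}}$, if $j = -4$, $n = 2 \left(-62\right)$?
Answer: $- \frac{31}{275625} \approx -0.00011247$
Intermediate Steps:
$n = -124$
$N{\left(P \right)} = 4 P^{2} \left(-4 + P\right)^{2}$ ($N{\left(P \right)} = \left(\left(P + P\right) \left(P - 4\right)\right)^{2} = \left(2 P \left(-4 + P\right)\right)^{2} = 4 P^{2} \left(-4 + P\right)^{2}$)
$\frac{n}{N{\left(-21 \right)}} = - \frac{124}{4 \left(-21\right)^{2} \left(-4 - 21\right)^{2}} = - \frac{124}{4 \cdot 441 \left(-25\right)^{2}} = - \frac{124}{4 \cdot 441 \cdot 625} = - \frac{124}{1102500} = \left(-124\right) \frac{1}{1102500} = - \frac{31}{275625}$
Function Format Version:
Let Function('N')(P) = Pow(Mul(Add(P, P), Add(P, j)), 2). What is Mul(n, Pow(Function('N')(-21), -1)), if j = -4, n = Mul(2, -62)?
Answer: Rational(-31, 275625) ≈ -0.00011247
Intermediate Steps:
n = -124
Function('N')(P) = Mul(4, Pow(P, 2), Pow(Add(-4, P), 2)) (Function('N')(P) = Pow(Mul(Add(P, P), Add(P, -4)), 2) = Pow(Mul(Mul(2, P), Add(-4, P)), 2) = Pow(Mul(2, P, Add(-4, P)), 2) = Mul(4, Pow(P, 2), Pow(Add(-4, P), 2)))
Mul(n, Pow(Function('N')(-21), -1)) = Mul(-124, Pow(Mul(4, Pow(-21, 2), Pow(Add(-4, -21), 2)), -1)) = Mul(-124, Pow(Mul(4, 441, Pow(-25, 2)), -1)) = Mul(-124, Pow(Mul(4, 441, 625), -1)) = Mul(-124, Pow(1102500, -1)) = Mul(-124, Rational(1, 1102500)) = Rational(-31, 275625)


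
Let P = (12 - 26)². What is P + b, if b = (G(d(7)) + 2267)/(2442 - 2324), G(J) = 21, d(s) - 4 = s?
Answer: 12708/59 ≈ 215.39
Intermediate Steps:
P = 196 (P = (-14)² = 196)
d(s) = 4 + s
b = 1144/59 (b = (21 + 2267)/(2442 - 2324) = 2288/118 = 2288*(1/118) = 1144/59 ≈ 19.390)
P + b = 196 + 1144/59 = 12708/59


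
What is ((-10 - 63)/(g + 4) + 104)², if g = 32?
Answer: 13476241/1296 ≈ 10398.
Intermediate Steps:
((-10 - 63)/(g + 4) + 104)² = ((-10 - 63)/(32 + 4) + 104)² = (-73/36 + 104)² = (3671/36)² = 13476241/1296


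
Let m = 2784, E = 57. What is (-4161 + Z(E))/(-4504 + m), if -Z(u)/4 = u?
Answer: 4389/1720 ≈ 2.5517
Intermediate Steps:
Z(u) = -4*u
(-4161 + Z(E))/(-4504 + m) = (-4161 - 4*57)/(-4504 + 2784) = (-4161 - 228)/(-1720) = -4389*(-1/1720) = 4389/1720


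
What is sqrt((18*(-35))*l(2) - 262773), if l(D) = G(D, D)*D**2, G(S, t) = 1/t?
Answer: 3*I*sqrt(29337) ≈ 513.84*I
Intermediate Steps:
l(D) = D (l(D) = D**2/D = D)
sqrt((18*(-35))*l(2) - 262773) = sqrt((18*(-35))*2 - 262773) = sqrt(-630*2 - 262773) = sqrt(-1260 - 262773) = sqrt(-264033) = 3*I*sqrt(29337)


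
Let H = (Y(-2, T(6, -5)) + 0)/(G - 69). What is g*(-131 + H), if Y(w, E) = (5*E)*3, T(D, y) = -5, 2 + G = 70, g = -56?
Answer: 3136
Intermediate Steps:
G = 68 (G = -2 + 70 = 68)
Y(w, E) = 15*E
H = 75 (H = (15*(-5) + 0)/(68 - 69) = (-75 + 0)/(-1) = -75*(-1) = 75)
g*(-131 + H) = -56*(-131 + 75) = -56*(-56) = 3136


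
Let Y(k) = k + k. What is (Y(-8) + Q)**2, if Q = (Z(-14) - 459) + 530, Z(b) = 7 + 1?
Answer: 3969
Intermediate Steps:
Y(k) = 2*k
Z(b) = 8
Q = 79 (Q = (8 - 459) + 530 = -451 + 530 = 79)
(Y(-8) + Q)**2 = (2*(-8) + 79)**2 = (-16 + 79)**2 = 63**2 = 3969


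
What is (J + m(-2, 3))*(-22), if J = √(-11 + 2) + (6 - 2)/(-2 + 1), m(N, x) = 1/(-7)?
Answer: 638/7 - 66*I ≈ 91.143 - 66.0*I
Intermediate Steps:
m(N, x) = -⅐ (m(N, x) = 1*(-⅐) = -⅐)
J = -4 + 3*I (J = √(-9) + 4/(-1) = 3*I + 4*(-1) = 3*I - 4 = -4 + 3*I ≈ -4.0 + 3.0*I)
(J + m(-2, 3))*(-22) = ((-4 + 3*I) - ⅐)*(-22) = (-29/7 + 3*I)*(-22) = 638/7 - 66*I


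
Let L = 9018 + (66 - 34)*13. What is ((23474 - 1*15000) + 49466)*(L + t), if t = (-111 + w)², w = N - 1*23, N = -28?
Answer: 2067183320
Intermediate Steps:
w = -51 (w = -28 - 1*23 = -28 - 23 = -51)
L = 9434 (L = 9018 + 32*13 = 9018 + 416 = 9434)
t = 26244 (t = (-111 - 51)² = (-162)² = 26244)
((23474 - 1*15000) + 49466)*(L + t) = ((23474 - 1*15000) + 49466)*(9434 + 26244) = ((23474 - 15000) + 49466)*35678 = (8474 + 49466)*35678 = 57940*35678 = 2067183320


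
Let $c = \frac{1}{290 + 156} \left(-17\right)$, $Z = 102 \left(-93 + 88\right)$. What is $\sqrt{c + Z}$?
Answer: $\frac{i \sqrt{101454742}}{446} \approx 22.584 i$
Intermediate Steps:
$Z = -510$ ($Z = 102 \left(-5\right) = -510$)
$c = - \frac{17}{446}$ ($c = \frac{1}{446} \left(-17\right) = - \frac{17}{446} \approx -0.038117$)
$\sqrt{c + Z} = \sqrt{- \frac{17}{446} - 510} = \sqrt{- \frac{227477}{446}} = \frac{i \sqrt{101454742}}{446}$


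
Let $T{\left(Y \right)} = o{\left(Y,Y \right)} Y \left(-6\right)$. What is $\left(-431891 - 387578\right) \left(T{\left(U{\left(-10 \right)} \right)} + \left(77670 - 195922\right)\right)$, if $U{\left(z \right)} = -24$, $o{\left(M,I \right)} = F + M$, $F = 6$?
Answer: $99027911836$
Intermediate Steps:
$o{\left(M,I \right)} = 6 + M$
$T{\left(Y \right)} = - 6 Y \left(6 + Y\right)$ ($T{\left(Y \right)} = \left(6 + Y\right) Y \left(-6\right) = Y \left(6 + Y\right) \left(-6\right) = - 6 Y \left(6 + Y\right)$)
$\left(-431891 - 387578\right) \left(T{\left(U{\left(-10 \right)} \right)} + \left(77670 - 195922\right)\right) = \left(-431891 - 387578\right) \left(\left(-6\right) \left(-24\right) \left(6 - 24\right) + \left(77670 - 195922\right)\right) = - 819469 \left(\left(-6\right) \left(-24\right) \left(-18\right) + \left(77670 - 195922\right)\right) = - 819469 \left(-2592 - 118252\right) = \left(-819469\right) \left(-120844\right) = 99027911836$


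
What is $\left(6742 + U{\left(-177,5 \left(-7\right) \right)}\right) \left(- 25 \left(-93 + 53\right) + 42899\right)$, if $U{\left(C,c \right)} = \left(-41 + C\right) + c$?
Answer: $284860611$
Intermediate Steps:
$U{\left(C,c \right)} = -41 + C + c$
$\left(6742 + U{\left(-177,5 \left(-7\right) \right)}\right) \left(- 25 \left(-93 + 53\right) + 42899\right) = \left(6742 - 253\right) \left(- 25 \left(-93 + 53\right) + 42899\right) = \left(6742 - 253\right) \left(\left(-25\right) \left(-40\right) + 42899\right) = \left(6742 - 253\right) \left(1000 + 42899\right) = 6489 \cdot 43899 = 284860611$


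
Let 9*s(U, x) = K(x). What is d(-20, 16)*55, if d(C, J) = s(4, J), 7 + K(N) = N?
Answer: 55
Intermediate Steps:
K(N) = -7 + N
s(U, x) = -7/9 + x/9 (s(U, x) = (-7 + x)/9 = -7/9 + x/9)
d(C, J) = -7/9 + J/9
d(-20, 16)*55 = (-7/9 + (⅑)*16)*55 = (-7/9 + 16/9)*55 = 1*55 = 55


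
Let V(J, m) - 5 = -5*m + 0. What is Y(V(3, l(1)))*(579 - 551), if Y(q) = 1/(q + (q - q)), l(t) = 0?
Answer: 28/5 ≈ 5.6000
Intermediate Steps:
V(J, m) = 5 - 5*m (V(J, m) = 5 + (-5*m + 0) = 5 - 5*m)
Y(q) = 1/q (Y(q) = 1/(q + 0) = 1/q)
Y(V(3, l(1)))*(579 - 551) = (579 - 551)/(5 - 5*0) = 28/(5 + 0) = 28/5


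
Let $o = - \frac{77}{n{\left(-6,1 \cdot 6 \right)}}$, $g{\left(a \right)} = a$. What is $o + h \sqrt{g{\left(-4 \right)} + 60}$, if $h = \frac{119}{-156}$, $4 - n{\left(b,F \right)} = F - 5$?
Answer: $- \frac{77}{3} - \frac{119 \sqrt{14}}{78} \approx -31.375$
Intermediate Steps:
$n{\left(b,F \right)} = 9 - F$ ($n{\left(b,F \right)} = 4 - \left(F - 5\right) = 4 - \left(-5 + F\right) = 9 - F$)
$h = - \frac{119}{156}$ ($h = 119 \left(- \frac{1}{156}\right) = - \frac{119}{156} \approx -0.76282$)
$o = - \frac{77}{3}$ ($o = - \frac{77}{9 - 1 \cdot 6} = - \frac{77}{9 - 6} = - \frac{77}{3} \approx -25.667$)
$o + h \sqrt{g{\left(-4 \right)} + 60} = - \frac{77}{3} - \frac{119 \sqrt{-4 + 60}}{156} = - \frac{77}{3} - \frac{119 \sqrt{56}}{156} = - \frac{77}{3} - \frac{119 \cdot 2 \sqrt{14}}{156} = - \frac{77}{3} - \frac{119 \sqrt{14}}{78}$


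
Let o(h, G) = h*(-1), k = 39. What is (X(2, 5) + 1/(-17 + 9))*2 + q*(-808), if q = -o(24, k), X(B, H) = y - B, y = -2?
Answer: -77601/4 ≈ -19400.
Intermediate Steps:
X(B, H) = -2 - B
o(h, G) = -h
q = 24 (q = -(-1)*24 = -1*(-24) = 24)
(X(2, 5) + 1/(-17 + 9))*2 + q*(-808) = ((-2 - 1*2) + 1/(-17 + 9))*2 + 24*(-808) = ((-2 - 2) + 1/(-8))*2 - 19392 = (-4 - ⅛)*2 - 19392 = -33/8*2 - 19392 = -33/4 - 19392 = -77601/4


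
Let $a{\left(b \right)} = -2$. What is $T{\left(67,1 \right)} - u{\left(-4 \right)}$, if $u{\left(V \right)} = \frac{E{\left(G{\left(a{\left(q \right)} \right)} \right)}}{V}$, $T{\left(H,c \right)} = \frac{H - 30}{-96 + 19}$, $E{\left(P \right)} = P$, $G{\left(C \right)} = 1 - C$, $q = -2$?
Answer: $\frac{83}{308} \approx 0.26948$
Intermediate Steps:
$T{\left(H,c \right)} = \frac{30}{77} - \frac{H}{77}$ ($T{\left(H,c \right)} = \frac{-30 + H}{-77} = \left(-30 + H\right) \left(- \frac{1}{77}\right) = \frac{30}{77} - \frac{H}{77}$)
$u{\left(V \right)} = \frac{3}{V}$ ($u{\left(V \right)} = \frac{1 - -2}{V} = \frac{1 + 2}{V} = \frac{3}{V}$)
$T{\left(67,1 \right)} - u{\left(-4 \right)} = \left(\frac{30}{77} - \frac{67}{77}\right) - \frac{3}{-4} = \left(\frac{30}{77} - \frac{67}{77}\right) - 3 \left(- \frac{1}{4}\right) = - \frac{37}{77} - - \frac{3}{4} = - \frac{37}{77} + \frac{3}{4} = \frac{83}{308}$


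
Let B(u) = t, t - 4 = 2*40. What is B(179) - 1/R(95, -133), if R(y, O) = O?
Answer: 11173/133 ≈ 84.008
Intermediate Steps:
t = 84 (t = 4 + 2*40 = 4 + 80 = 84)
B(u) = 84
B(179) - 1/R(95, -133) = 84 - 1/(-133) = 84 - 1*(-1/133) = 84 + 1/133 = 11173/133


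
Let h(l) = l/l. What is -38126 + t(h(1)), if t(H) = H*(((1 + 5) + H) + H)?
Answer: -38118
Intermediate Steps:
h(l) = 1
t(H) = H*(6 + 2*H) (t(H) = H*((6 + H) + H) = H*(6 + 2*H))
-38126 + t(h(1)) = -38126 + 2*1*(3 + 1) = -38126 + 2*1*4 = -38126 + 8 = -38118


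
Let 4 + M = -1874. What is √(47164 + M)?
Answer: √45286 ≈ 212.81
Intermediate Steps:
M = -1878 (M = -4 - 1874 = -1878)
√(47164 + M) = √(47164 - 1878) = √45286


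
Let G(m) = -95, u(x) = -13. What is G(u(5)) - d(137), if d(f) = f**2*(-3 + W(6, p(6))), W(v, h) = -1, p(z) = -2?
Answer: 74981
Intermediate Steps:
d(f) = -4*f**2 (d(f) = f**2*(-3 - 1) = f**2*(-4) = -4*f**2)
G(u(5)) - d(137) = -95 - (-4)*137**2 = -95 - (-4)*18769 = -95 - 1*(-75076) = -95 + 75076 = 74981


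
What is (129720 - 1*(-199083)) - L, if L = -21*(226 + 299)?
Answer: 339828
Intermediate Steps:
L = -11025 (L = -21*525 = -11025)
(129720 - 1*(-199083)) - L = (129720 - 1*(-199083)) - 1*(-11025) = (129720 + 199083) + 11025 = 328803 + 11025 = 339828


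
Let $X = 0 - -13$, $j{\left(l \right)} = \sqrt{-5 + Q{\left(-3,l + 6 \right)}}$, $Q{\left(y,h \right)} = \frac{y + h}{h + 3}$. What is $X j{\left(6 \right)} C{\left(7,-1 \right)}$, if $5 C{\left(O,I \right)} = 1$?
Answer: $\frac{13 i \sqrt{110}}{25} \approx 5.4538 i$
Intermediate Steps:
$Q{\left(y,h \right)} = \frac{h + y}{3 + h}$
$C{\left(O,I \right)} = \frac{1}{5}$ ($C{\left(O,I \right)} = \frac{1}{5} \cdot 1 = \frac{1}{5}$)
$j{\left(l \right)} = \sqrt{-5 + \frac{3 + l}{9 + l}}$ ($j{\left(l \right)} = \sqrt{-5 + \frac{\left(l + 6\right) - 3}{3 + \left(l + 6\right)}} = \sqrt{-5 + \frac{\left(6 + l\right) - 3}{3 + \left(6 + l\right)}} = \sqrt{-5 + \frac{3 + l}{9 + l}}$)
$X = 13$ ($X = 0 + 13 = 13$)
$X j{\left(6 \right)} C{\left(7,-1 \right)} = 13 \sqrt{2} \sqrt{\frac{-21 - 12}{9 + 6}} \cdot \frac{1}{5} = 13 \sqrt{2} \sqrt{\frac{-21 - 12}{15}} \cdot \frac{1}{5} = 13 \sqrt{2} \sqrt{\frac{1}{15} \left(-33\right)} \frac{1}{5} = 13 \sqrt{2} \sqrt{- \frac{11}{5}} \cdot \frac{1}{5} = 13 \sqrt{2} \frac{i \sqrt{55}}{5} \cdot \frac{1}{5} = 13 \frac{i \sqrt{110}}{5} \cdot \frac{1}{5} = \frac{13 i \sqrt{110}}{5} \cdot \frac{1}{5} = \frac{13 i \sqrt{110}}{25}$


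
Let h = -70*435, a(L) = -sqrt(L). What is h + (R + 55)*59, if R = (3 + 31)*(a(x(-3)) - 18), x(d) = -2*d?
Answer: -63313 - 2006*sqrt(6) ≈ -68227.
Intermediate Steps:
R = -612 - 34*sqrt(6) (R = (3 + 31)*(-sqrt(-2*(-3)) - 18) = 34*(-sqrt(6) - 18) = 34*(-18 - sqrt(6)) = -612 - 34*sqrt(6) ≈ -695.28)
h = -30450
h + (R + 55)*59 = -30450 + ((-612 - 34*sqrt(6)) + 55)*59 = -30450 + (-557 - 34*sqrt(6))*59 = -30450 + (-32863 - 2006*sqrt(6)) = -63313 - 2006*sqrt(6)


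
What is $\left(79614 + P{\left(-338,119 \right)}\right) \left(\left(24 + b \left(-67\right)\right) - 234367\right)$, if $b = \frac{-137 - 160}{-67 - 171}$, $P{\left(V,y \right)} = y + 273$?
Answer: $- \frac{2231908700599}{119} \approx -1.8756 \cdot 10^{10}$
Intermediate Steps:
$P{\left(V,y \right)} = 273 + y$
$b = \frac{297}{238}$ ($b = - \frac{297}{-238} = \left(-297\right) \left(- \frac{1}{238}\right) = \frac{297}{238} \approx 1.2479$)
$\left(79614 + P{\left(-338,119 \right)}\right) \left(\left(24 + b \left(-67\right)\right) - 234367\right) = \left(79614 + \left(273 + 119\right)\right) \left(\left(24 + \frac{297}{238} \left(-67\right)\right) - 234367\right) = \left(79614 + 392\right) \left(\left(24 - \frac{19899}{238}\right) - 234367\right) = 80006 \left(- \frac{14187}{238} - 234367\right) = 80006 \left(- \frac{55793533}{238}\right) = - \frac{2231908700599}{119}$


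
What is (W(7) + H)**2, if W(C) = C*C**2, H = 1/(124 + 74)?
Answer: 4612447225/39204 ≈ 1.1765e+5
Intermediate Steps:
H = 1/198 ≈ 0.0050505
W(C) = C**3
(W(7) + H)**2 = (7**3 + 1/198)**2 = (343 + 1/198)**2 = (67915/198)**2 = 4612447225/39204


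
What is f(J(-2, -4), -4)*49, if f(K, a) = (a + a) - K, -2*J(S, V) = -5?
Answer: -1029/2 ≈ -514.50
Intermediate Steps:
J(S, V) = 5/2 (J(S, V) = -1/2*(-5) = 5/2)
f(K, a) = -K + 2*a (f(K, a) = 2*a - K = -K + 2*a)
f(J(-2, -4), -4)*49 = (-1*5/2 + 2*(-4))*49 = (-5/2 - 8)*49 = -21/2*49 = -1029/2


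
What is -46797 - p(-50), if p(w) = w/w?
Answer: -46798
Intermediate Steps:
p(w) = 1
-46797 - p(-50) = -46797 - 1*1 = -46797 - 1 = -46798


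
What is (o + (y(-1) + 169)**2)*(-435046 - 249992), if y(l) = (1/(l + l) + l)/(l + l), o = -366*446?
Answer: 736667601465/8 ≈ 9.2083e+10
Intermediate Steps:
o = -163236
y(l) = (l + 1/(2*l))/(2*l) (y(l) = (1/(2*l) + l)/((2*l)) = (1/(2*l) + l)*(1/(2*l)) = (l + 1/(2*l))*(1/(2*l)) = (l + 1/(2*l))/(2*l))
(o + (y(-1) + 169)**2)*(-435046 - 249992) = (-163236 + ((1/2 + (1/4)/(-1)**2) + 169)**2)*(-435046 - 249992) = (-163236 + ((1/2 + (1/4)*1) + 169)**2)*(-685038) = (-163236 + ((1/2 + 1/4) + 169)**2)*(-685038) = (-163236 + (3/4 + 169)**2)*(-685038) = (-163236 + (679/4)**2)*(-685038) = (-163236 + 461041/16)*(-685038) = -2150735/16*(-685038) = 736667601465/8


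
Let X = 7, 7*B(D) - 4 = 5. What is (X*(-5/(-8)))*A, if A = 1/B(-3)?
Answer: 245/72 ≈ 3.4028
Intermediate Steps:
B(D) = 9/7 (B(D) = 4/7 + (⅐)*5 = 4/7 + 5/7 = 9/7)
A = 7/9 (A = 1/(9/7) = 7/9 ≈ 0.77778)
(X*(-5/(-8)))*A = (7*(-5/(-8)))*(7/9) = (7*(-5*(-⅛)))*(7/9) = (7*(5/8))*(7/9) = (35/8)*(7/9) = 245/72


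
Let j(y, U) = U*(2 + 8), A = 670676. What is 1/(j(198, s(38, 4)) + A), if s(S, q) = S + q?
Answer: 1/671096 ≈ 1.4901e-6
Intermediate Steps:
j(y, U) = 10*U (j(y, U) = U*10 = 10*U)
1/(j(198, s(38, 4)) + A) = 1/(10*(38 + 4) + 670676) = 1/(10*42 + 670676) = 1/(420 + 670676) = 1/671096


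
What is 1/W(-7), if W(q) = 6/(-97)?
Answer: -97/6 ≈ -16.167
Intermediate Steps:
W(q) = -6/97 (W(q) = 6*(-1/97) = -6/97)
1/W(-7) = 1/(-6/97) = -97/6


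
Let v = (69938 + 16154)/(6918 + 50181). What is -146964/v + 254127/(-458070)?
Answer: -320326259067517/3286346870 ≈ -97472.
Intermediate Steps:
v = 86092/57099 ≈ 1.5078
-146964/v + 254127/(-458070) = -146964/86092/57099 + 254127/(-458070) = -146964*57099/86092 + 254127*(-1/458070) = -2097874359/21523 - 84709/152690 = -320326259067517/3286346870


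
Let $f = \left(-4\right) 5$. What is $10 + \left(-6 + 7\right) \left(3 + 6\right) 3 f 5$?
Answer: $-2690$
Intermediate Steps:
$f = -20$
$10 + \left(-6 + 7\right) \left(3 + 6\right) 3 f 5 = 10 + \left(-6 + 7\right) \left(3 + 6\right) 3 \left(-20\right) 5 = 10 + 1 \cdot 9 \left(\left(-60\right) 5\right) = 10 + 9 \left(-300\right) = 10 - 2700 = -2690$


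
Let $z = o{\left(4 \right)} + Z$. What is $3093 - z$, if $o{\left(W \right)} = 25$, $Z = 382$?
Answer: $2686$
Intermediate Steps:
$z = 407$ ($z = 25 + 382 = 407$)
$3093 - z = 3093 - 407 = 2686$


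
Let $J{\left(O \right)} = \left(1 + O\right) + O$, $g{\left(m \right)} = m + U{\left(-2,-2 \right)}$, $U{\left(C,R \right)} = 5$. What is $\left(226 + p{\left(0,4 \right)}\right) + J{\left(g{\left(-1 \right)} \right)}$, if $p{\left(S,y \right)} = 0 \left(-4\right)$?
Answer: $235$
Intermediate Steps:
$p{\left(S,y \right)} = 0$
$g{\left(m \right)} = 5 + m$ ($g{\left(m \right)} = m + 5 = 5 + m$)
$J{\left(O \right)} = 1 + 2 O$
$\left(226 + p{\left(0,4 \right)}\right) + J{\left(g{\left(-1 \right)} \right)} = \left(226 + 0\right) + \left(1 + 2 \left(5 - 1\right)\right) = 226 + \left(1 + 2 \cdot 4\right) = 226 + \left(1 + 8\right) = 226 + 9 = 235$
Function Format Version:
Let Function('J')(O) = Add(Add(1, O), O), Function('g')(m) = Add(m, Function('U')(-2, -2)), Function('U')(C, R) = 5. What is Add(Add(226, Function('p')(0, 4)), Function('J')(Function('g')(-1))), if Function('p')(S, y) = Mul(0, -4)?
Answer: 235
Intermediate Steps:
Function('p')(S, y) = 0
Function('g')(m) = Add(5, m) (Function('g')(m) = Add(m, 5) = Add(5, m))
Function('J')(O) = Add(1, Mul(2, O))
Add(Add(226, Function('p')(0, 4)), Function('J')(Function('g')(-1))) = Add(Add(226, 0), Add(1, Mul(2, Add(5, -1)))) = Add(226, Add(1, Mul(2, 4))) = Add(226, Add(1, 8)) = Add(226, 9) = 235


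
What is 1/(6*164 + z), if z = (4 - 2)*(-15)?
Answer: 1/954 ≈ 0.0010482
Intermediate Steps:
z = -30 (z = 2*(-15) = -30)
1/(6*164 + z) = 1/(6*164 - 30) = 1/(984 - 30) = 1/954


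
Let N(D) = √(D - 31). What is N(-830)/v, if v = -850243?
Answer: -I*√861/850243 ≈ -3.4511e-5*I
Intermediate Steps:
N(D) = √(-31 + D)
N(-830)/v = √(-31 - 830)/(-850243) = √(-861)*(-1/850243) = (I*√861)*(-1/850243) = -I*√861/850243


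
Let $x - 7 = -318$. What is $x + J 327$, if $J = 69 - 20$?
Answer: $15712$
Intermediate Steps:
$x = -311$ ($x = 7 - 318 = -311$)
$J = 49$
$x + J 327 = -311 + 49 \cdot 327 = -311 + 16023 = 15712$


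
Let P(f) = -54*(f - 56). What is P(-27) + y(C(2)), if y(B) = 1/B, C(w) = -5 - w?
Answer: 31373/7 ≈ 4481.9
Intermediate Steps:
P(f) = 3024 - 54*f (P(f) = -54*(-56 + f) = 3024 - 54*f)
P(-27) + y(C(2)) = (3024 - 54*(-27)) + 1/(-5 - 1*2) = (3024 + 1458) + 1/(-5 - 2) = 4482 + 1/(-7) = 4482 - ⅐ = 31373/7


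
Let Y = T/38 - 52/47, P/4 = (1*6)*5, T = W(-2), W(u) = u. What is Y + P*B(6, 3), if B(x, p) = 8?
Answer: 856245/893 ≈ 958.84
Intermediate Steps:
T = -2
P = 120 (P = 4*((1*6)*5) = 4*(6*5) = 4*30 = 120)
Y = -1035/893 (Y = -2/38 - 52/47 = -2*1/38 - 52*1/47 = -1/19 - 52/47 = -1035/893 ≈ -1.1590)
Y + P*B(6, 3) = -1035/893 + 120*8 = -1035/893 + 960 = 856245/893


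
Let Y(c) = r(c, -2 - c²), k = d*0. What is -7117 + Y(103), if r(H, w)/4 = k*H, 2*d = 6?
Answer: -7117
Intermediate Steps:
d = 3 (d = (½)*6 = 3)
k = 0 (k = 3*0 = 0)
r(H, w) = 0 (r(H, w) = 4*(0*H) = 4*0 = 0)
Y(c) = 0
-7117 + Y(103) = -7117 + 0 = -7117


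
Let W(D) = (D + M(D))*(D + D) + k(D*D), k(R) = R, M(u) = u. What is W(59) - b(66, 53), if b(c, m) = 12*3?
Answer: 17369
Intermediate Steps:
b(c, m) = 36
W(D) = 5*D² (W(D) = (D + D)*(D + D) + D*D = (2*D)*(2*D) + D² = 4*D² + D² = 5*D²)
W(59) - b(66, 53) = 5*59² - 1*36 = 5*3481 - 36 = 17405 - 36 = 17369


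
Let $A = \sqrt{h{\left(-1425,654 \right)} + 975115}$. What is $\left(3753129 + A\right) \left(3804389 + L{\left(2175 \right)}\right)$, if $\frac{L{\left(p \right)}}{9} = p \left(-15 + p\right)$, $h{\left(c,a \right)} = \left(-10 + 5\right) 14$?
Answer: $172968163061181 + 46086389 \sqrt{975045} \approx 1.7301 \cdot 10^{14}$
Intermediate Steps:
$h{\left(c,a \right)} = -70$ ($h{\left(c,a \right)} = \left(-5\right) 14 = -70$)
$A = \sqrt{975045}$ ($A = \sqrt{-70 + 975115} = \sqrt{975045} \approx 987.44$)
$L{\left(p \right)} = 9 p \left(-15 + p\right)$
$\left(3753129 + A\right) \left(3804389 + L{\left(2175 \right)}\right) = \left(3753129 + \sqrt{975045}\right) \left(3804389 + 9 \cdot 2175 \left(-15 + 2175\right)\right) = \left(3753129 + \sqrt{975045}\right) \left(3804389 + 9 \cdot 2175 \cdot 2160\right) = \left(3753129 + \sqrt{975045}\right) \left(3804389 + 42282000\right) = \left(3753129 + \sqrt{975045}\right) 46086389 = 172968163061181 + 46086389 \sqrt{975045}$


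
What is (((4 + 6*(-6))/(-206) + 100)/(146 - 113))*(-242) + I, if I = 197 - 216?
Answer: -232823/309 ≈ -753.47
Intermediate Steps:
I = -19
(((4 + 6*(-6))/(-206) + 100)/(146 - 113))*(-242) + I = (((4 + 6*(-6))/(-206) + 100)/(146 - 113))*(-242) - 19 = (((4 - 36)*(-1/206) + 100)/33)*(-242) - 19 = ((-32*(-1/206) + 100)*(1/33))*(-242) - 19 = ((16/103 + 100)*(1/33))*(-242) - 19 = ((10316/103)*(1/33))*(-242) - 19 = (10316/3399)*(-242) - 19 = -226952/309 - 19 = -232823/309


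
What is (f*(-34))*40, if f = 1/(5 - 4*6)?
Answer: 1360/19 ≈ 71.579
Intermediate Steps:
f = -1/19 (f = 1/(5 - 24) = 1/(-19) = -1/19 ≈ -0.052632)
(f*(-34))*40 = -1/19*(-34)*40 = (34/19)*40 = 1360/19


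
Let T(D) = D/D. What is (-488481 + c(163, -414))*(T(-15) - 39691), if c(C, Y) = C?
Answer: 19381341420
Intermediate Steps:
T(D) = 1
(-488481 + c(163, -414))*(T(-15) - 39691) = (-488481 + 163)*(1 - 39691) = -488318*(-39690) = 19381341420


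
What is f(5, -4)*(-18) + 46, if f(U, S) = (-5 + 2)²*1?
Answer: -116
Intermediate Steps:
f(U, S) = 9 (f(U, S) = (-3)²*1 = 9*1 = 9)
f(5, -4)*(-18) + 46 = 9*(-18) + 46 = -162 + 46 = -116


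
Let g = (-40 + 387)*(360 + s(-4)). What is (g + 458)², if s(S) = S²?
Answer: 17142664900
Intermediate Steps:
g = 130472 (g = (-40 + 387)*(360 + (-4)²) = 347*(360 + 16) = 347*376 = 130472)
(g + 458)² = (130472 + 458)² = 130930² = 17142664900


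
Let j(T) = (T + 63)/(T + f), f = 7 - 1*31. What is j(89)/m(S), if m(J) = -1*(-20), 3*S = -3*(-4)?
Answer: 38/325 ≈ 0.11692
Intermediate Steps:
S = 4 (S = (-3*(-4))/3 = (⅓)*12 = 4)
m(J) = 20
f = -24 (f = 7 - 31 = -24)
j(T) = (63 + T)/(-24 + T) (j(T) = (T + 63)/(T - 24) = (63 + T)/(-24 + T))
j(89)/m(S) = ((63 + 89)/(-24 + 89))/20 = (152/65)*(1/20) = 38/325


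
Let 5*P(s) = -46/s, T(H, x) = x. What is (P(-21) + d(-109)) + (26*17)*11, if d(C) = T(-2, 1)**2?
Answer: 510661/105 ≈ 4863.4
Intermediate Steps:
P(s) = -46/(5*s) (P(s) = (-46/s)/5 = -46/(5*s))
d(C) = 1 (d(C) = 1**2 = 1)
(P(-21) + d(-109)) + (26*17)*11 = (-46/5/(-21) + 1) + (26*17)*11 = (-46/5*(-1/21) + 1) + 442*11 = (46/105 + 1) + 4862 = 151/105 + 4862 = 510661/105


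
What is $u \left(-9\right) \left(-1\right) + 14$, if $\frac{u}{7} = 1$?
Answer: $77$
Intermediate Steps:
$u = 7$ ($u = 7 \cdot 1 = 7$)
$u \left(-9\right) \left(-1\right) + 14 = 7 \left(-9\right) \left(-1\right) + 14 = \left(-63\right) \left(-1\right) + 14 = 63 + 14 = 77$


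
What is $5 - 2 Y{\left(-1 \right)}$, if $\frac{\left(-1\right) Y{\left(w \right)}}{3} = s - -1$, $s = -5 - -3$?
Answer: $-1$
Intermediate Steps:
$s = -2$ ($s = -5 + 3 = -2$)
$Y{\left(w \right)} = 3$ ($Y{\left(w \right)} = - 3 \left(-2 - -1\right) = - 3 \left(-2 + 1\right) = \left(-3\right) \left(-1\right) = 3$)
$5 - 2 Y{\left(-1 \right)} = 5 - 6 = -1$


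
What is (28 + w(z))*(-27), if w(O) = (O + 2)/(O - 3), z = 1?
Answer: -1431/2 ≈ -715.50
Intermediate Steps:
w(O) = (2 + O)/(-3 + O)
(28 + w(z))*(-27) = (28 + (2 + 1)/(-3 + 1))*(-27) = (28 + 3/(-2))*(-27) = (28 - ½*3)*(-27) = (28 - 3/2)*(-27) = (53/2)*(-27) = -1431/2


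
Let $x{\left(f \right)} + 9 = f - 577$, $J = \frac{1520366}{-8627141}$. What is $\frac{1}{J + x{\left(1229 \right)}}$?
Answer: $\frac{8627141}{5545731297} \approx 0.0015556$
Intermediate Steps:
$J = - \frac{1520366}{8627141}$ ($J = 1520366 \left(- \frac{1}{8627141}\right) = - \frac{1520366}{8627141} \approx -0.17623$)
$x{\left(f \right)} = -586 + f$ ($x{\left(f \right)} = -9 + \left(f - 577\right) = -9 + \left(-577 + f\right) = -586 + f$)
$\frac{1}{J + x{\left(1229 \right)}} = \frac{1}{- \frac{1520366}{8627141} + \left(-586 + 1229\right)} = \frac{1}{- \frac{1520366}{8627141} + 643} = \frac{1}{\frac{5545731297}{8627141}} = \frac{8627141}{5545731297}$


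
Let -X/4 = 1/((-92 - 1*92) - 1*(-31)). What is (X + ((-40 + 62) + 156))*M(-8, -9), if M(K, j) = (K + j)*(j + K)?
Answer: 463046/9 ≈ 51450.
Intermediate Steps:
M(K, j) = (K + j)² (M(K, j) = (K + j)*(K + j) = (K + j)²)
X = 4/153 (X = -4/((-92 - 1*92) - 1*(-31)) = -4/((-92 - 92) + 31) = -4/(-184 + 31) = -4/(-153) = -4*(-1/153) = 4/153 ≈ 0.026144)
(X + ((-40 + 62) + 156))*M(-8, -9) = (4/153 + ((-40 + 62) + 156))*(-8 - 9)² = (4/153 + (22 + 156))*(-17)² = (4/153 + 178)*289 = (27238/153)*289 = 463046/9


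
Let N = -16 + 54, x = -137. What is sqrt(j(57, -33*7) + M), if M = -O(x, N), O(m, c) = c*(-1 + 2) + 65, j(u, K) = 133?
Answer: sqrt(30) ≈ 5.4772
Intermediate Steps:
N = 38
O(m, c) = 65 + c (O(m, c) = c*1 + 65 = c + 65 = 65 + c)
M = -103 (M = -(65 + 38) = -1*103 = -103)
sqrt(j(57, -33*7) + M) = sqrt(133 - 103) = sqrt(30)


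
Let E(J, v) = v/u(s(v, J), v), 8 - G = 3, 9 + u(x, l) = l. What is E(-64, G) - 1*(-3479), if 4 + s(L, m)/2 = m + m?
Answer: 13911/4 ≈ 3477.8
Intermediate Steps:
s(L, m) = -8 + 4*m (s(L, m) = -8 + 2*(m + m) = -8 + 2*(2*m) = -8 + 4*m)
u(x, l) = -9 + l
G = 5 (G = 8 - 1*3 = 8 - 3 = 5)
E(J, v) = v/(-9 + v)
E(-64, G) - 1*(-3479) = 5/(-9 + 5) - 1*(-3479) = 5/(-4) + 3479 = 5*(-¼) + 3479 = -5/4 + 3479 = 13911/4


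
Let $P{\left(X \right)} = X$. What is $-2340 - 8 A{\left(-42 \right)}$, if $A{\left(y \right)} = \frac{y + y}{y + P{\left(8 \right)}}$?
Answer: $- \frac{40116}{17} \approx -2359.8$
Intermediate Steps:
$A{\left(y \right)} = \frac{2 y}{8 + y}$ ($A{\left(y \right)} = \frac{y + y}{y + 8} = \frac{2 y}{8 + y}$)
$-2340 - 8 A{\left(-42 \right)} = -2340 - 8 \cdot 2 \left(-42\right) \frac{1}{8 - 42} = -2340 - 8 \cdot 2 \left(-42\right) \frac{1}{-34} = -2340 - 8 \cdot 2 \left(-42\right) \left(- \frac{1}{34}\right) = -2340 - 8 \cdot \frac{42}{17} = -2340 - \frac{336}{17} = - \frac{40116}{17}$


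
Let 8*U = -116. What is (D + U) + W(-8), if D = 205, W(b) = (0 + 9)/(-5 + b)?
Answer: 4935/26 ≈ 189.81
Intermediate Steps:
U = -29/2 (U = (⅛)*(-116) = -29/2 ≈ -14.500)
W(b) = 9/(-5 + b)
(D + U) + W(-8) = (205 - 29/2) + 9/(-5 - 8) = 381/2 + 9/(-13) = 381/2 + 9*(-1/13) = 381/2 - 9/13 = 4935/26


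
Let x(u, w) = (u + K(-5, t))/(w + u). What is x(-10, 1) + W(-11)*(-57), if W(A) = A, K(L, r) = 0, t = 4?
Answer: 5653/9 ≈ 628.11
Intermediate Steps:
x(u, w) = u/(u + w) (x(u, w) = (u + 0)/(w + u) = u/(u + w))
x(-10, 1) + W(-11)*(-57) = -10/(-10 + 1) - 11*(-57) = -10/(-9) + 627 = -10*(-1/9) + 627 = 10/9 + 627 = 5653/9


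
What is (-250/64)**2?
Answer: 15625/1024 ≈ 15.259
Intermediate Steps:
(-250/64)**2 = (-250*1/64)**2 = (-125/32)**2 = 15625/1024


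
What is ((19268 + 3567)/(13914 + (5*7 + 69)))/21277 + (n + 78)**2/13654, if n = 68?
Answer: 3179021483333/2036227751422 ≈ 1.5612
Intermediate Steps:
((19268 + 3567)/(13914 + (5*7 + 69)))/21277 + (n + 78)**2/13654 = ((19268 + 3567)/(13914 + (5*7 + 69)))/21277 + (68 + 78)**2/13654 = (22835/(13914 + (35 + 69)))*(1/21277) + 146**2*(1/13654) = (22835/(13914 + 104))*(1/21277) + 21316*(1/13654) = (22835/14018)*(1/21277) + 10658/6827 = 22835/298260986 + 10658/6827 = 3179021483333/2036227751422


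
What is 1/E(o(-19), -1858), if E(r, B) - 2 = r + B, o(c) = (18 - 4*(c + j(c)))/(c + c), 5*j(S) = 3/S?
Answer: -1805/3354551 ≈ -0.00053808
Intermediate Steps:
j(S) = 3/(5*S) (j(S) = (3/S)/5 = 3/(5*S))
o(c) = (18 - 4*c - 12/(5*c))/(2*c) (o(c) = (18 - 4*(c + 3/(5*c)))/(c + c) = (18 + (-4*c - 12/(5*c)))/((2*c)) = (18 - 4*c - 12/(5*c))*(1/(2*c)) = (18 - 4*c - 12/(5*c))/(2*c))
E(r, B) = 2 + B + r (E(r, B) = 2 + (r + B) = 2 + (B + r) = 2 + B + r)
1/E(o(-19), -1858) = 1/(2 - 1858 + (-2 + 9/(-19) - 6/5/(-19)**2)) = 1/(2 - 1858 + (-2 + 9*(-1/19) - 6/5*1/361)) = 1/(2 - 1858 + (-2 - 9/19 - 6/1805)) = 1/(2 - 1858 - 4471/1805) = 1/(-3354551/1805) = -1805/3354551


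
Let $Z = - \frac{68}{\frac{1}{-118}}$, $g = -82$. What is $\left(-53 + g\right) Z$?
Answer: $-1083240$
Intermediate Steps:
$Z = 8024$ ($Z = - \frac{68}{- \frac{1}{118}} = \left(-68\right) \left(-118\right) = 8024$)
$\left(-53 + g\right) Z = \left(-53 - 82\right) 8024 = \left(-135\right) 8024 = -1083240$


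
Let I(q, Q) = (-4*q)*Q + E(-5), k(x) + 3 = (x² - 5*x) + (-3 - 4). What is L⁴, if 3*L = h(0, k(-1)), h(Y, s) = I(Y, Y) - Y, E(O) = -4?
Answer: 256/81 ≈ 3.1605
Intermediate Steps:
k(x) = -10 + x² - 5*x (k(x) = -3 + ((x² - 5*x) + (-3 - 4)) = -3 + ((x² - 5*x) - 7) = -3 + (-7 + x² - 5*x) = -10 + x² - 5*x)
I(q, Q) = -4 - 4*Q*q (I(q, Q) = (-4*q)*Q - 4 = -4*Q*q - 4 = -4 - 4*Q*q)
h(Y, s) = -4 - Y - 4*Y² (h(Y, s) = (-4 - 4*Y*Y) - Y = (-4 - 4*Y²) - Y = -4 - Y - 4*Y²)
L = -4/3 (L = (-4 - 1*0 - 4*0²)/3 = (-4 + 0 - 4*0)/3 = (-4 + 0 + 0)/3 = (⅓)*(-4) = -4/3 ≈ -1.3333)
L⁴ = (-4/3)⁴ = 256/81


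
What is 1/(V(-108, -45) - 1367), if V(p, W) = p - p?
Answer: -1/1367 ≈ -0.00073153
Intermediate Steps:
V(p, W) = 0
1/(V(-108, -45) - 1367) = 1/(0 - 1367) = 1/(-1367) = -1/1367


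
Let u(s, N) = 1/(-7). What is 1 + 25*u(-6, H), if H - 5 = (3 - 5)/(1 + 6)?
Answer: -18/7 ≈ -2.5714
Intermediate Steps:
H = 33/7 (H = 5 + (3 - 5)/(1 + 6) = 5 - 2/7 = 33/7 ≈ 4.7143)
u(s, N) = -⅐
1 + 25*u(-6, H) = 1 + 25*(-⅐) = 1 - 25/7 = -18/7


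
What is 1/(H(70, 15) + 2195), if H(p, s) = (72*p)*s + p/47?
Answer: 47/3656435 ≈ 1.2854e-5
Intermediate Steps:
H(p, s) = p/47 + 72*p*s (H(p, s) = 72*p*s + p*(1/47) = 72*p*s + p/47 = p/47 + 72*p*s)
1/(H(70, 15) + 2195) = 1/((1/47)*70*(1 + 3384*15) + 2195) = 1/((1/47)*70*(1 + 50760) + 2195) = 1/((1/47)*70*50761 + 2195) = 1/(3553270/47 + 2195) = 1/(3656435/47) = 47/3656435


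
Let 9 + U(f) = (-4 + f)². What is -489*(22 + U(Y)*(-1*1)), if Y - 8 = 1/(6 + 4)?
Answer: -693891/100 ≈ -6938.9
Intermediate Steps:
Y = 81/10 (Y = 8 + 1/(6 + 4) = 8 + 1/10 = 8 + ⅒ = 81/10 ≈ 8.1000)
U(f) = -9 + (-4 + f)²
-489*(22 + U(Y)*(-1*1)) = -489*(22 + (-9 + (-4 + 81/10)²)*(-1*1)) = -489*(22 + (-9 + (41/10)²)*(-1)) = -489*(22 + (-9 + 1681/100)*(-1)) = -489*(22 + (781/100)*(-1)) = -489*(22 - 781/100) = -489*1419/100 = -693891/100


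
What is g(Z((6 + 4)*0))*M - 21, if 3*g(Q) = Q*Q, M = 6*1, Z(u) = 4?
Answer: 11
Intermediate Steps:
M = 6
g(Q) = Q²/3 (g(Q) = (Q*Q)/3 = Q²/3)
g(Z((6 + 4)*0))*M - 21 = ((⅓)*4²)*6 - 21 = ((⅓)*16)*6 - 21 = (16/3)*6 - 21 = 32 - 21 = 11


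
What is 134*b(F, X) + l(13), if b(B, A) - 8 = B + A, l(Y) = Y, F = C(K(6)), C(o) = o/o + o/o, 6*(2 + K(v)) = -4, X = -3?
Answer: 951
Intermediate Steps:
K(v) = -8/3 (K(v) = -2 + (⅙)*(-4) = -2 - ⅔ = -8/3)
C(o) = 2 (C(o) = 1 + 1 = 2)
F = 2
b(B, A) = 8 + A + B (b(B, A) = 8 + (B + A) = 8 + (A + B) = 8 + A + B)
134*b(F, X) + l(13) = 134*(8 - 3 + 2) + 13 = 134*7 + 13 = 938 + 13 = 951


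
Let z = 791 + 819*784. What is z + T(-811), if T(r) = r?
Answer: 642076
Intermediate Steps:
z = 642887 (z = 791 + 642096 = 642887)
z + T(-811) = 642887 - 811 = 642076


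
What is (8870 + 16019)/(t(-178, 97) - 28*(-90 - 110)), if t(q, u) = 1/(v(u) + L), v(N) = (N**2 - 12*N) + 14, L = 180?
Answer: 210038271/47258401 ≈ 4.4445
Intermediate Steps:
v(N) = 14 + N**2 - 12*N
t(q, u) = 1/(194 + u**2 - 12*u) (t(q, u) = 1/((14 + u**2 - 12*u) + 180) = 1/(194 + u**2 - 12*u))
(8870 + 16019)/(t(-178, 97) - 28*(-90 - 110)) = (8870 + 16019)/(1/(194 + 97**2 - 12*97) - 28*(-90 - 110)) = 24889/(1/(194 + 9409 - 1164) - 28*(-200)) = 24889/(1/8439 + 5600) = 24889/(47258401/8439) = 24889*(8439/47258401) = 210038271/47258401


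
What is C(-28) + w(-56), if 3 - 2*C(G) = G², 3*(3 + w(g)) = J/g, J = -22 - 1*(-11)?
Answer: -66097/168 ≈ -393.43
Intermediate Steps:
J = -11 (J = -22 + 11 = -11)
w(g) = -3 - 11/(3*g) (w(g) = -3 + (-11/g)/3 = -3 - 11/(3*g))
C(G) = 3/2 - G²/2
C(-28) + w(-56) = (3/2 - ½*(-28)²) + (-3 - 11/3/(-56)) = (3/2 - ½*784) + (-3 - 11/3*(-1/56)) = (3/2 - 392) + (-3 + 11/168) = -781/2 - 493/168 = -66097/168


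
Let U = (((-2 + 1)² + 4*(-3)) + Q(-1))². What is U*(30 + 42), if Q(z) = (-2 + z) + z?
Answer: 16200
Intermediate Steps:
Q(z) = -2 + 2*z
U = 225 (U = (((-2 + 1)² + 4*(-3)) + (-2 + 2*(-1)))² = (((-1)² - 12) + (-2 - 2))² = ((1 - 12) - 4)² = (-11 - 4)² = (-15)² = 225)
U*(30 + 42) = 225*(30 + 42) = 225*72 = 16200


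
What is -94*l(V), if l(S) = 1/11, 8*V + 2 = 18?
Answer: -94/11 ≈ -8.5455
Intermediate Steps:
V = 2 (V = -¼ + (⅛)*18 = -¼ + 9/4 = 2)
l(S) = 1/11
-94*l(V) = -94*1/11 = -94/11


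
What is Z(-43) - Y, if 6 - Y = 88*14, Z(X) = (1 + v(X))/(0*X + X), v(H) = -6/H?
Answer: 2266825/1849 ≈ 1226.0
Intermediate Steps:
Z(X) = (1 - 6/X)/X (Z(X) = (1 - 6/X)/(0*X + X) = (1 - 6/X)/(0 + X) = (1 - 6/X)/X)
Y = -1226 (Y = 6 - 88*14 = 6 - 1*1232 = 6 - 1232 = -1226)
Z(-43) - Y = (-6 - 43)/(-43)**2 - 1*(-1226) = (1/1849)*(-49) + 1226 = -49/1849 + 1226 = 2266825/1849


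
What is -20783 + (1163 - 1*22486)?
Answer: -42106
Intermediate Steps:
-20783 + (1163 - 1*22486) = -20783 + (1163 - 22486) = -20783 - 21323 = -42106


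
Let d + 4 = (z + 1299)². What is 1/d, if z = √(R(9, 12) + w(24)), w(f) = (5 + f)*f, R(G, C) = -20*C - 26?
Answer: 562609/948619217403 - 866*√430/948619217403 ≈ 5.7415e-7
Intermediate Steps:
R(G, C) = -26 - 20*C
w(f) = f*(5 + f)
z = √430 (z = √((-26 - 20*12) + 24*(5 + 24)) = √((-26 - 240) + 24*29) = √(-266 + 696) = √430 ≈ 20.736)
d = -4 + (1299 + √430)² (d = -4 + (√430 + 1299)² = -4 + (1299 + √430)² ≈ 1.7417e+6)
1/d = 1/(1687827 + 2598*√430)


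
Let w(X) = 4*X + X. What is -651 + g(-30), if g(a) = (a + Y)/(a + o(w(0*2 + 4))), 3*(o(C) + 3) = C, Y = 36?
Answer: -51447/79 ≈ -651.23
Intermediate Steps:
w(X) = 5*X
o(C) = -3 + C/3
g(a) = (36 + a)/(11/3 + a) (g(a) = (a + 36)/(a + (-3 + (5*(0*2 + 4))/3)) = (36 + a)/(a + (-3 + (5*(0 + 4))/3)) = (36 + a)/(a + (-3 + (5*4)/3)) = (36 + a)/(a + (-3 + (⅓)*20)) = (36 + a)/(a + (-3 + 20/3)) = (36 + a)/(a + 11/3) = (36 + a)/(11/3 + a))
-651 + g(-30) = -651 + 3*(36 - 30)/(11 + 3*(-30)) = -651 + 3*6/(11 - 90) = -651 + 3*6/(-79) = -651 + 3*(-1/79)*6 = -651 - 18/79 = -51447/79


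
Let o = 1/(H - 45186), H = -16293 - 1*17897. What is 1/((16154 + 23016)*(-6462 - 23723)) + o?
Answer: -591212913/46924965907600 ≈ -1.2599e-5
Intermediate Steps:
H = -34190 (H = -16293 - 17897 = -34190)
o = -1/79376 (o = 1/(-34190 - 45186) = 1/(-79376) = -1/79376 ≈ -1.2598e-5)
1/((16154 + 23016)*(-6462 - 23723)) + o = 1/((16154 + 23016)*(-6462 - 23723)) - 1/79376 = 1/(39170*(-30185)) - 1/79376 = 1/(-1182346450) - 1/79376 = -1/1182346450 - 1/79376 = -591212913/46924965907600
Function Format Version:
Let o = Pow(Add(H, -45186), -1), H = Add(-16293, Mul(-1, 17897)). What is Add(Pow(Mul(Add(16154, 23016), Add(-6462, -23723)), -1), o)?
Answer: Rational(-591212913, 46924965907600) ≈ -1.2599e-5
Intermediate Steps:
H = -34190 (H = Add(-16293, -17897) = -34190)
o = Rational(-1, 79376) (o = Pow(Add(-34190, -45186), -1) = Pow(-79376, -1) = Rational(-1, 79376) ≈ -1.2598e-5)
Add(Pow(Mul(Add(16154, 23016), Add(-6462, -23723)), -1), o) = Add(Pow(Mul(Add(16154, 23016), Add(-6462, -23723)), -1), Rational(-1, 79376)) = Add(Pow(Mul(39170, -30185), -1), Rational(-1, 79376)) = Add(Pow(-1182346450, -1), Rational(-1, 79376)) = Add(Rational(-1, 1182346450), Rational(-1, 79376)) = Rational(-591212913, 46924965907600)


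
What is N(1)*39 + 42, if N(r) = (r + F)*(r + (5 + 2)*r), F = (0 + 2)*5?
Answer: 3474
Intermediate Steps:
F = 10 (F = 2*5 = 10)
N(r) = 8*r*(10 + r) (N(r) = (r + 10)*(r + (5 + 2)*r) = (10 + r)*(r + 7*r) = (10 + r)*(8*r) = 8*r*(10 + r))
N(1)*39 + 42 = (8*1*(10 + 1))*39 + 42 = (8*1*11)*39 + 42 = 88*39 + 42 = 3432 + 42 = 3474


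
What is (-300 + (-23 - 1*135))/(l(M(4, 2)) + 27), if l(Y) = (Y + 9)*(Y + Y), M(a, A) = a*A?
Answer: -458/299 ≈ -1.5318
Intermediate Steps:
M(a, A) = A*a
l(Y) = 2*Y*(9 + Y) (l(Y) = (9 + Y)*(2*Y) = 2*Y*(9 + Y))
(-300 + (-23 - 1*135))/(l(M(4, 2)) + 27) = (-300 + (-23 - 1*135))/(2*(2*4)*(9 + 2*4) + 27) = (-300 + (-23 - 135))/(2*8*(9 + 8) + 27) = (-300 - 158)/(2*8*17 + 27) = -458/(272 + 27) = -458/299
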